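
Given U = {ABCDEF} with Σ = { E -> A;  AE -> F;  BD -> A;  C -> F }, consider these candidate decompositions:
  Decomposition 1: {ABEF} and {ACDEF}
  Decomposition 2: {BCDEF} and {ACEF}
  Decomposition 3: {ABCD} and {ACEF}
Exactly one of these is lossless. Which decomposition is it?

Decomposition 2

Decomposition 1: common = {AEF}, closure = {AEF} → lossy.
Decomposition 2: common = {CEF}, closure = {ACEF} → lossless.
Decomposition 3: common = {AC}, closure = {ACF} → lossy.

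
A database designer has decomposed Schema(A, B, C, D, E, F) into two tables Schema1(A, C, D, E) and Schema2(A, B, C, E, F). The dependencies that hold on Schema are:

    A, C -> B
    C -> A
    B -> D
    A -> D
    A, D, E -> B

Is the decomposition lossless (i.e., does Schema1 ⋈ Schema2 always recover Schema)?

Yes

Common attributes: Schema1 ∩ Schema2 = {A, C, E}.
Closure of {A, C, E}: A, C → B applies, adding B; B → D applies, adding D. So (A, C, E)⁺ = {A, B, C, D, E}.
This closure contains every attribute of Schema1, so Schema1 ∩ Schema2 → Schema1. The join is lossless.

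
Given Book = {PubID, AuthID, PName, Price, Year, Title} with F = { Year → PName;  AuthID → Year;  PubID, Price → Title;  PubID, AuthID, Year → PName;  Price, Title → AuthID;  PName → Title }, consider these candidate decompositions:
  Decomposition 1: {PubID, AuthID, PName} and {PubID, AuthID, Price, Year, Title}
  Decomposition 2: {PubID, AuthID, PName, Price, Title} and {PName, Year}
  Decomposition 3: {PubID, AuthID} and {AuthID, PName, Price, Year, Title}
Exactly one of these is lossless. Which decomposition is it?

Decomposition 1: common = {PubID, AuthID}, closure = {PubID, AuthID, PName, Year, Title} → lossless.
Decomposition 2: common = {PName}, closure = {PName, Title} → lossy.
Decomposition 3: common = {AuthID}, closure = {AuthID, PName, Year, Title} → lossy.

Decomposition 1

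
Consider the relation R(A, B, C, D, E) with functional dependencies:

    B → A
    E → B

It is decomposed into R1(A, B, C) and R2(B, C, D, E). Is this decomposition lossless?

Common attributes: R1 ∩ R2 = {B, C}.
Closure of {B, C}: B → A applies, adding A. So (B, C)⁺ = {A, B, C}.
This closure contains every attribute of R1, so R1 ∩ R2 → R1. The join is lossless.

Yes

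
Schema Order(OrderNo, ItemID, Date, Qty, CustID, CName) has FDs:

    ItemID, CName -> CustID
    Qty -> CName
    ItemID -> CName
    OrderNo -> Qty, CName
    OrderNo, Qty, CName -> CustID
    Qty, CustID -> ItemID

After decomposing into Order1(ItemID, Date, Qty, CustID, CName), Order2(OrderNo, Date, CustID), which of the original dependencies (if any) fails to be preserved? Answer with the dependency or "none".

Check OrderNo → Qty, CName: no single fragment contains all of {OrderNo, Qty, CName}, and the restricted closure of {OrderNo} across the fragments never reaches {Qty, CName}.
ItemID, CName → CustID is preserved.
Qty → CName is preserved.
ItemID → CName is preserved.
OrderNo, Qty, CName → CustID is preserved.
Qty, CustID → ItemID is preserved.

OrderNo -> Qty, CName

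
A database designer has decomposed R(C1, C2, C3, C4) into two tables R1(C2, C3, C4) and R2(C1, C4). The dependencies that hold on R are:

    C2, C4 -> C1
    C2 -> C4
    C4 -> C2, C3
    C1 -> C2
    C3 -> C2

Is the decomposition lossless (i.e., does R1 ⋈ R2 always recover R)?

Yes

Common attributes: R1 ∩ R2 = {C4}.
Closure of {C4}: C4 → C2, C3 applies, adding C2, C3; C2, C4 → C1 applies, adding C1. So (C4)⁺ = {C1, C2, C3, C4}.
This closure contains every attribute of R1, so R1 ∩ R2 → R1. The join is lossless.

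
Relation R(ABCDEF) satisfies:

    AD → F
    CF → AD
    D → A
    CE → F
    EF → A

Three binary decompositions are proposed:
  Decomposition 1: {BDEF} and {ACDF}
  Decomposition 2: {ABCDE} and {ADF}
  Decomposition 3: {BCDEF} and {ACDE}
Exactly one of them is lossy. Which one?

Decomposition 1

Decomposition 1: common = {DF}, closure = {ADF} → lossy.
Decomposition 2: common = {AD}, closure = {ADF} → lossless.
Decomposition 3: common = {CDE}, closure = {ACDEF} → lossless.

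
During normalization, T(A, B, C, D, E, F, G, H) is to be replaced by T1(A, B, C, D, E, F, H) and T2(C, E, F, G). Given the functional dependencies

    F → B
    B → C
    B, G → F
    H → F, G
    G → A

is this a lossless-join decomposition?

No

Common attributes: T1 ∩ T2 = {C, E, F}.
Closure of {C, E, F}: F → B applies, adding B. So (C, E, F)⁺ = {B, C, E, F}.
The closure contains neither all of T1 = {A, B, C, D, E, F, H} nor all of T2 = {C, E, F, G}, so the common attributes are not a superkey of either fragment. The join is lossy.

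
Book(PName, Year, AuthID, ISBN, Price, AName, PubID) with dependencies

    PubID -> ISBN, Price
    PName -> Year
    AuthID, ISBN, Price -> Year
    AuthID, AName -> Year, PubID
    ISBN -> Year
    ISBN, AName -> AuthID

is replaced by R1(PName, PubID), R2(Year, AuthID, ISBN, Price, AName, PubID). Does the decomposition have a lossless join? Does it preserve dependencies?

Lossless test: (PubID)⁺ = {Year, ISBN, Price, PubID}, which is a superkey of neither fragment — lossy.
Dependency preservation: the restricted closure of {PName} across the fragments never reaches {Year}, so PName → Year cannot be enforced without a join — not preserved.

lossy and not dependency-preserving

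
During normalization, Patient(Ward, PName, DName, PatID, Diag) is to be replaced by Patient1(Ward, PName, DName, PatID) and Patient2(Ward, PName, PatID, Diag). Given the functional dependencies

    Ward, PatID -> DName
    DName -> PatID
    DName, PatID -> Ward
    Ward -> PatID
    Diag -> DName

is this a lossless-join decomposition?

Common attributes: Patient1 ∩ Patient2 = {Ward, PName, PatID}.
Closure of {Ward, PName, PatID}: Ward, PatID → DName applies, adding DName. So (Ward, PName, PatID)⁺ = {Ward, PName, DName, PatID}.
This closure contains every attribute of Patient1, so Patient1 ∩ Patient2 → Patient1. The join is lossless.

Yes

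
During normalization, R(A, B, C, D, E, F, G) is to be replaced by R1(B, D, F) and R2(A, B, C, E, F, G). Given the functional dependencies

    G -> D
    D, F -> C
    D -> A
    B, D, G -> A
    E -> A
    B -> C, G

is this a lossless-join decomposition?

Common attributes: R1 ∩ R2 = {B, F}.
Closure of {B, F}: B → C, G applies, adding C, G; G → D applies, adding D; D → A applies, adding A. So (B, F)⁺ = {A, B, C, D, F, G}.
This closure contains every attribute of R1, so R1 ∩ R2 → R1. The join is lossless.

Yes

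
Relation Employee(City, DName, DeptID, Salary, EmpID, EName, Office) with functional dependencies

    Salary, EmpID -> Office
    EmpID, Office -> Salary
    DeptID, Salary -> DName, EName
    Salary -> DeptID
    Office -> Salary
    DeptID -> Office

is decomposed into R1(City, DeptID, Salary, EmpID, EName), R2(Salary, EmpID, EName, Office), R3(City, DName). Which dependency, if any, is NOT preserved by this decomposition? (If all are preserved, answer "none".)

DeptID, Salary -> DName, EName

Check DeptID, Salary → DName, EName: no single fragment contains all of {DName, DeptID, Salary, EName}, and the restricted closure of {DeptID, Salary} across the fragments never reaches {DName, EName}.
Salary, EmpID → Office is preserved.
EmpID, Office → Salary is preserved.
Salary → DeptID is preserved.
Office → Salary is preserved.
DeptID → Office is preserved.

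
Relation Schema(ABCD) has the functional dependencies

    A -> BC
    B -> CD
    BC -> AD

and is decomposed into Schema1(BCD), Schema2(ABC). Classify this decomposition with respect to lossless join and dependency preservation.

Lossless test: (BC)⁺ = {ABCD}, which contains all of one fragment — lossless.
Dependency preservation: BC → AD is not contained in any single fragment, but the restricted closure of its left-hand side across the fragments still reaches the right-hand side; the remaining FDs each lie inside some fragment. All dependencies are preserved.

lossless and dependency-preserving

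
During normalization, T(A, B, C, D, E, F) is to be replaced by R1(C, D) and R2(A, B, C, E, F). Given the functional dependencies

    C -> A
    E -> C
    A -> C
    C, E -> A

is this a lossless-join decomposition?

No

Common attributes: R1 ∩ R2 = {C}.
Closure of {C}: C → A applies, adding A. So (C)⁺ = {A, C}.
The closure contains neither all of R1 = {C, D} nor all of R2 = {A, B, C, E, F}, so the common attributes are not a superkey of either fragment. The join is lossy.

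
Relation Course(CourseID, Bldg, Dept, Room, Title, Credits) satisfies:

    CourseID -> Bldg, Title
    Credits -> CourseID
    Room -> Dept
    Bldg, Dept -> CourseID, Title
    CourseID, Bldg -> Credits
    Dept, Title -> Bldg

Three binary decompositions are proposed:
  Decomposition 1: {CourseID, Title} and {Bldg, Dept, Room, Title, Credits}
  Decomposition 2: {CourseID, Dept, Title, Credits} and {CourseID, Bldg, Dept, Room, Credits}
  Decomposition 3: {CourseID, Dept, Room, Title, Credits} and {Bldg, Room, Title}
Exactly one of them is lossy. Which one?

Decomposition 1: common = {Title}, closure = {Title} → lossy.
Decomposition 2: common = {CourseID, Dept, Credits}, closure = {CourseID, Bldg, Dept, Title, Credits} → lossless.
Decomposition 3: common = {Room, Title}, closure = {CourseID, Bldg, Dept, Room, Title, Credits} → lossless.

Decomposition 1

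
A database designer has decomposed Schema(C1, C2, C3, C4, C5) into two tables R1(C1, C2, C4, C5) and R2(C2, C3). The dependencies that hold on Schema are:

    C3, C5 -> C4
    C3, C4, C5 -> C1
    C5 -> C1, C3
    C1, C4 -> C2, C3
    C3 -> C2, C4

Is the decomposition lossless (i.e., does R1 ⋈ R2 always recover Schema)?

No

Common attributes: R1 ∩ R2 = {C2}.
No dependency enlarges {C2}, so (C2)⁺ = {C2}.
The closure contains neither all of R1 = {C1, C2, C4, C5} nor all of R2 = {C2, C3}, so the common attributes are not a superkey of either fragment. The join is lossy.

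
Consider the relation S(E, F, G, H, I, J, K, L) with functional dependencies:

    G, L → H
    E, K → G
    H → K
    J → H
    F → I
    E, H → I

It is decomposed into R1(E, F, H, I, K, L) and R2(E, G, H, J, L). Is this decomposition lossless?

Common attributes: R1 ∩ R2 = {E, H, L}.
Closure of {E, H, L}: H → K applies, adding K; E, H → I applies, adding I; E, K → G applies, adding G. So (E, H, L)⁺ = {E, G, H, I, K, L}.
The closure contains neither all of R1 = {E, F, H, I, K, L} nor all of R2 = {E, G, H, J, L}, so the common attributes are not a superkey of either fragment. The join is lossy.

No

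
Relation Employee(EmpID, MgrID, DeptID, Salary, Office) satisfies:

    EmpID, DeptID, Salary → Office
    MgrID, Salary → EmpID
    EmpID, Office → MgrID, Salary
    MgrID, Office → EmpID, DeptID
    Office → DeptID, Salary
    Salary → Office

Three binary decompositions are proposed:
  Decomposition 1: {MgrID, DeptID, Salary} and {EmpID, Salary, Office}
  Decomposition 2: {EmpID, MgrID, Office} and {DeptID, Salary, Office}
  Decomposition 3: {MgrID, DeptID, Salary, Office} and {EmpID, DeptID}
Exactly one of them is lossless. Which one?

Decomposition 2

Decomposition 1: common = {Salary}, closure = {DeptID, Salary, Office} → lossy.
Decomposition 2: common = {Office}, closure = {DeptID, Salary, Office} → lossless.
Decomposition 3: common = {DeptID}, closure = {DeptID} → lossy.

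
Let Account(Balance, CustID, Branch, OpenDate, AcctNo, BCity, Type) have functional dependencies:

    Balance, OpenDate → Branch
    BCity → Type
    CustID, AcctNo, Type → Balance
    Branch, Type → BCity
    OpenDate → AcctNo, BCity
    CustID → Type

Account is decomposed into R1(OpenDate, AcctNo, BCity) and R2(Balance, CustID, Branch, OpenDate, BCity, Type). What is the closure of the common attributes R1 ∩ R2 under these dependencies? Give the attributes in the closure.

R1 ∩ R2 = {OpenDate, BCity}.
BCity → Type applies, adding Type
OpenDate → AcctNo, BCity applies, adding AcctNo
Closure: {OpenDate, AcctNo, BCity, Type}.

OpenDate, AcctNo, BCity, Type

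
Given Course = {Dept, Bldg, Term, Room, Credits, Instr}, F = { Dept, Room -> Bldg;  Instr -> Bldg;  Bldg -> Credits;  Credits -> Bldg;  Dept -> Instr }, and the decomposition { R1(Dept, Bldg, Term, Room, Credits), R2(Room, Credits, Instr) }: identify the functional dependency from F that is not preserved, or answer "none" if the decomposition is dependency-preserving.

Dept -> Instr

Check Dept → Instr: no single fragment contains all of {Dept, Instr}, and the restricted closure of {Dept} across the fragments never reaches {Instr}.
Dept, Room → Bldg is preserved.
Instr → Bldg is preserved.
Bldg → Credits is preserved.
Credits → Bldg is preserved.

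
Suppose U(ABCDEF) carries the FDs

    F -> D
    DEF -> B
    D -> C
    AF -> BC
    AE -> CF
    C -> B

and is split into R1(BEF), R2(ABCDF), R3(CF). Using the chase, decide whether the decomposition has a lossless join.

No

Chase test. Columns are ABCDEF; row i has aⱼ where attribute j ∈ Ri, else bᵢⱼ.
Initial tableau (one row per fragment):
  row 1: b11 a2 b13 b14 a5 a6
  row 2: a1 a2 a3 a4 b25 a6
  row 3: b31 b32 a3 b34 b35 a6
Rows 1 and 2 agree on F; apply F→D and equate their D entries.
Rows 1 and 3 agree on F; apply F→D and equate their D entries.
Rows 1 and 2 agree on D; apply D→C and equate their C entries.
Rows 1 and 3 agree on C; apply C→B and equate their B entries.
No row becomes fully distinguished — the join is lossy.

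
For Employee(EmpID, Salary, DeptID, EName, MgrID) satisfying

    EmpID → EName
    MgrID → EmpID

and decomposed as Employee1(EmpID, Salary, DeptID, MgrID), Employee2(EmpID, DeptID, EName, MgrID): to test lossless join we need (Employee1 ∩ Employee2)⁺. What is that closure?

Employee1 ∩ Employee2 = {EmpID, DeptID, MgrID}.
EmpID → EName applies, adding EName
Closure: {EmpID, DeptID, EName, MgrID}.

EmpID, DeptID, EName, MgrID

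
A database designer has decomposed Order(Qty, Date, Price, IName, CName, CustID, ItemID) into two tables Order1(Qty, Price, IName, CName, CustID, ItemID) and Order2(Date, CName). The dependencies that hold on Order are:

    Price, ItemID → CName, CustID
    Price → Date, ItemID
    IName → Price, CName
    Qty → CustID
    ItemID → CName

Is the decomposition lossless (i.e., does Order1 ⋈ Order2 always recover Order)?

Common attributes: Order1 ∩ Order2 = {CName}.
No dependency enlarges {CName}, so (CName)⁺ = {CName}.
The closure contains neither all of Order1 = {Qty, Price, IName, CName, CustID, ItemID} nor all of Order2 = {Date, CName}, so the common attributes are not a superkey of either fragment. The join is lossy.

No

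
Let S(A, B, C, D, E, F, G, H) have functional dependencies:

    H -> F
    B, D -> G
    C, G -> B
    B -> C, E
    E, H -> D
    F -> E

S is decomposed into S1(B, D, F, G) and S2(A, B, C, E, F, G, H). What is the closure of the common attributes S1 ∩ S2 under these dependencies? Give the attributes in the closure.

S1 ∩ S2 = {B, F, G}.
B → C, E applies, adding C, E
Closure: {B, C, E, F, G}.

B, C, E, F, G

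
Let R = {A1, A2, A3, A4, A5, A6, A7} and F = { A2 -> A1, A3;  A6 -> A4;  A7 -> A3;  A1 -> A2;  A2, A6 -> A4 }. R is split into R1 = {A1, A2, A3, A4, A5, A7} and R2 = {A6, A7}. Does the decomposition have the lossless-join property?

No

Common attributes: R1 ∩ R2 = {A7}.
Closure of {A7}: A7 → A3 applies, adding A3. So (A7)⁺ = {A3, A7}.
The closure contains neither all of R1 = {A1, A2, A3, A4, A5, A7} nor all of R2 = {A6, A7}, so the common attributes are not a superkey of either fragment. The join is lossy.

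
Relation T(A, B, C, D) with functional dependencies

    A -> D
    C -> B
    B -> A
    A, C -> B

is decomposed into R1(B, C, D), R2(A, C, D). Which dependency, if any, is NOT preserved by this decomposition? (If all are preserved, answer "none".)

B -> A

Check B → A: no single fragment contains all of {A, B}, and the restricted closure of {B} across the fragments never reaches {A}.
A → D is preserved.
C → B is preserved.
A, C → B is preserved.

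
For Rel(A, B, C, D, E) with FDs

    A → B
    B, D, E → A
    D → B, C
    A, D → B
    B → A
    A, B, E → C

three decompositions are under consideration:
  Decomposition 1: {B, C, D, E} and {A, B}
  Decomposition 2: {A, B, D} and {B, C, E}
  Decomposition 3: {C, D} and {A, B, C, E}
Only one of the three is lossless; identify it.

Decomposition 1: common = {B}, closure = {A, B} → lossless.
Decomposition 2: common = {B}, closure = {A, B} → lossy.
Decomposition 3: common = {C}, closure = {C} → lossy.

Decomposition 1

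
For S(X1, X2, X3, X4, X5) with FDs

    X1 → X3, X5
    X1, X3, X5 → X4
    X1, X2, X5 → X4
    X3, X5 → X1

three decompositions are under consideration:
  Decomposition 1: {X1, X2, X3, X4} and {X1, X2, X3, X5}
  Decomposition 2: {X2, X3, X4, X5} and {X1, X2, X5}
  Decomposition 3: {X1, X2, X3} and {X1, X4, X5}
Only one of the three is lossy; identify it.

Decomposition 1: common = {X1, X2, X3}, closure = {X1, X2, X3, X4, X5} → lossless.
Decomposition 2: common = {X2, X5}, closure = {X2, X5} → lossy.
Decomposition 3: common = {X1}, closure = {X1, X3, X4, X5} → lossless.

Decomposition 2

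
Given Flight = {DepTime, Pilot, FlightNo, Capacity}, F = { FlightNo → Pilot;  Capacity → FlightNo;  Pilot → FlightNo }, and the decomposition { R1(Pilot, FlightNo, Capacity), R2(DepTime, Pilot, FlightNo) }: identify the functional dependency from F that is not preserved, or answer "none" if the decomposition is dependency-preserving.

none

FlightNo → Pilot lies within R1.
Capacity → FlightNo lies within R1.
Pilot → FlightNo lies within R1.
Every dependency is enforceable on the fragments, so the decomposition is dependency-preserving.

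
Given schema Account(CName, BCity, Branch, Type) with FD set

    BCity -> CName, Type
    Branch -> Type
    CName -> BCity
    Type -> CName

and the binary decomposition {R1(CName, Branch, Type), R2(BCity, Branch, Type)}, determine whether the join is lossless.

Yes

Common attributes: R1 ∩ R2 = {Branch, Type}.
Closure of {Branch, Type}: Type → CName applies, adding CName; CName → BCity applies, adding BCity. So (Branch, Type)⁺ = {CName, BCity, Branch, Type}.
This closure contains every attribute of R1, so R1 ∩ R2 → R1. The join is lossless.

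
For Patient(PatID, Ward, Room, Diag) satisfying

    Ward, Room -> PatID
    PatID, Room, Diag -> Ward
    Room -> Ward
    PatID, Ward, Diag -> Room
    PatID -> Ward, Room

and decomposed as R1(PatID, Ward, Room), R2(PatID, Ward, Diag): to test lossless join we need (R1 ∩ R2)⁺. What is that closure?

R1 ∩ R2 = {PatID, Ward}.
PatID → Ward, Room applies, adding Room
Closure: {PatID, Ward, Room}.

PatID, Ward, Room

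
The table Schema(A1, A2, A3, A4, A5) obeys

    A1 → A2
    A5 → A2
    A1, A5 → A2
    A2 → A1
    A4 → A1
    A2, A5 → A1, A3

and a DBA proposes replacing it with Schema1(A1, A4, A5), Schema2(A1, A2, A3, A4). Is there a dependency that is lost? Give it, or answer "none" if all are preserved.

A2, A5 → A1, A3

Check A2, A5 → A1, A3: no single fragment contains all of {A1, A2, A3, A5}, and the restricted closure of {A2, A5} across the fragments never reaches {A1, A3}.
A1 → A2 is preserved.
A5 → A2 is preserved.
A1, A5 → A2 is preserved.
A2 → A1 is preserved.
A4 → A1 is preserved.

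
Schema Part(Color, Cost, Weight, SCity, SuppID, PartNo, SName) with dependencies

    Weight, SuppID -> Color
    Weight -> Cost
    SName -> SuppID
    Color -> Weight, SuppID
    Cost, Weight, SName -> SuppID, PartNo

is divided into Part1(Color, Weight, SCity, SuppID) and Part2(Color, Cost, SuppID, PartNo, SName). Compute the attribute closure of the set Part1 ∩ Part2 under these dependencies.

Color, Cost, Weight, SuppID

Part1 ∩ Part2 = {Color, SuppID}.
Color → Weight, SuppID applies, adding Weight
Weight → Cost applies, adding Cost
Closure: {Color, Cost, Weight, SuppID}.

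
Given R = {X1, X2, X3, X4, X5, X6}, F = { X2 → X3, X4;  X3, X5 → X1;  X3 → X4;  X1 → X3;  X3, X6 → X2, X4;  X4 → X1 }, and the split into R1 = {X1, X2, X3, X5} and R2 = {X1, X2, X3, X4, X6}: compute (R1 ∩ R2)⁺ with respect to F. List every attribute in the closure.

X1, X2, X3, X4

R1 ∩ R2 = {X1, X2, X3}.
X2 → X3, X4 applies, adding X4
Closure: {X1, X2, X3, X4}.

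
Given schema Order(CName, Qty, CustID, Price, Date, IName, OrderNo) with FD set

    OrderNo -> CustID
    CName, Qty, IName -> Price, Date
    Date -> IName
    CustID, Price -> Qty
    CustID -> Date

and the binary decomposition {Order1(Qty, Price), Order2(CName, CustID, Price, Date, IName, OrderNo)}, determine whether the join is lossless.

No

Common attributes: Order1 ∩ Order2 = {Price}.
No dependency enlarges {Price}, so (Price)⁺ = {Price}.
The closure contains neither all of Order1 = {Qty, Price} nor all of Order2 = {CName, CustID, Price, Date, IName, OrderNo}, so the common attributes are not a superkey of either fragment. The join is lossy.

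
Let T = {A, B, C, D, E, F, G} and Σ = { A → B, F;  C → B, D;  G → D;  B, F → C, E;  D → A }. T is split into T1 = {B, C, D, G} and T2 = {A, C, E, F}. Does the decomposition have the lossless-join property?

Common attributes: T1 ∩ T2 = {C}.
Closure of {C}: C → B, D applies, adding B, D; D → A applies, adding A; A → B, F applies, adding F; B, F → C, E applies, adding E. So (C)⁺ = {A, B, C, D, E, F}.
This closure contains every attribute of T2, so T1 ∩ T2 → T2. The join is lossless.

Yes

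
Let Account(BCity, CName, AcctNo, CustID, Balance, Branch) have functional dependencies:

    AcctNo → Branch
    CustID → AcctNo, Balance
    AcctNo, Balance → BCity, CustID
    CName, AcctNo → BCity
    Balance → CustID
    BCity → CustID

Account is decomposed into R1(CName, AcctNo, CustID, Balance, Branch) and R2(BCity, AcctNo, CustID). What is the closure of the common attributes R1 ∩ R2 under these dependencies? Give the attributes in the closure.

BCity, AcctNo, CustID, Balance, Branch

R1 ∩ R2 = {AcctNo, CustID}.
AcctNo → Branch applies, adding Branch
CustID → AcctNo, Balance applies, adding Balance
AcctNo, Balance → BCity, CustID applies, adding BCity
Closure: {BCity, AcctNo, CustID, Balance, Branch}.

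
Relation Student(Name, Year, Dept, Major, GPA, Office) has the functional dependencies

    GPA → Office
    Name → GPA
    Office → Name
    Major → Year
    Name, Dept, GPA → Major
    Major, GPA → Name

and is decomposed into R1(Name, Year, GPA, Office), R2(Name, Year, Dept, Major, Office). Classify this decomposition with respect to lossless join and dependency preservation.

lossless and dependency-preserving

Lossless test: (Name, Year, Office)⁺ = {Name, Year, GPA, Office}, which contains all of one fragment — lossless.
Dependency preservation: Name, Dept, GPA → Major; Major, GPA → Name are not contained in any single fragment, but the restricted closure of each left-hand side across the fragments still reaches the right-hand side; the remaining FDs each lie inside some fragment. All dependencies are preserved.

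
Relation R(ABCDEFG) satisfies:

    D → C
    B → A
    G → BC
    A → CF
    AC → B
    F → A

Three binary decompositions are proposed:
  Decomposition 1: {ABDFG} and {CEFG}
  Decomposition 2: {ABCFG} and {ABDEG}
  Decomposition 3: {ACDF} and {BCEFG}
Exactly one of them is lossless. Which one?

Decomposition 1: common = {FG}, closure = {ABCFG} → lossy.
Decomposition 2: common = {ABG}, closure = {ABCFG} → lossless.
Decomposition 3: common = {CF}, closure = {ABCF} → lossy.

Decomposition 2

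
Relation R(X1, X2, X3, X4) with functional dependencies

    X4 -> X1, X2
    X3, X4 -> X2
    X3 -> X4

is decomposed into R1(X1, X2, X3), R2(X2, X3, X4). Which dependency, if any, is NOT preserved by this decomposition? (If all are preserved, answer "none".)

Check X4 → X1, X2: no single fragment contains all of {X1, X2, X4}, and the restricted closure of {X4} across the fragments never reaches {X1, X2}.
X3, X4 → X2 is preserved.
X3 → X4 is preserved.

X4 -> X1, X2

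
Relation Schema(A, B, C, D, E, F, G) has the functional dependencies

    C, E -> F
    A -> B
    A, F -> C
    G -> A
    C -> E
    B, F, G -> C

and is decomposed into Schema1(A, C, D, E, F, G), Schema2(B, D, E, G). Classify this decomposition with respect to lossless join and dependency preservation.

lossless but not dependency-preserving

Lossless test: (D, E, G)⁺ = {A, B, D, E, G}, which contains all of one fragment — lossless.
Dependency preservation: the restricted closure of {A} across the fragments never reaches {B}, so A → B cannot be enforced without a join — not preserved.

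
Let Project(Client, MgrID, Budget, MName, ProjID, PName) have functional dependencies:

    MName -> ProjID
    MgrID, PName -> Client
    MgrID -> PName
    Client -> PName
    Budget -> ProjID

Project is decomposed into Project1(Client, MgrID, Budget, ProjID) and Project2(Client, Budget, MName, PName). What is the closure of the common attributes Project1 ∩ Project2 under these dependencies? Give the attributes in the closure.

Project1 ∩ Project2 = {Client, Budget}.
Client → PName applies, adding PName
Budget → ProjID applies, adding ProjID
Closure: {Client, Budget, ProjID, PName}.

Client, Budget, ProjID, PName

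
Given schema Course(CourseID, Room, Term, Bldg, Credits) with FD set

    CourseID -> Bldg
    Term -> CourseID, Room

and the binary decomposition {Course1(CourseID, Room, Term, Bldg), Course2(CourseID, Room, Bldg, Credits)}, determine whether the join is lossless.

No

Common attributes: Course1 ∩ Course2 = {CourseID, Room, Bldg}.
No dependency enlarges {CourseID, Room, Bldg}, so (CourseID, Room, Bldg)⁺ = {CourseID, Room, Bldg}.
The closure contains neither all of Course1 = {CourseID, Room, Term, Bldg} nor all of Course2 = {CourseID, Room, Bldg, Credits}, so the common attributes are not a superkey of either fragment. The join is lossy.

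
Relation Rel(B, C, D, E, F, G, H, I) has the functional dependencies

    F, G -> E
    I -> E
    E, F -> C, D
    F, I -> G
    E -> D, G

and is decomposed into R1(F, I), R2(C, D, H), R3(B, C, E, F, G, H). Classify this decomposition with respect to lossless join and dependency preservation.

lossy and not dependency-preserving

Lossless test (chase): applying each FD to every pair of rows produces no changes in the tableau, so no row becomes fully distinguished — the join is lossy.
Dependency preservation: the restricted closure of {I} across the fragments never reaches {E}, so I → E cannot be enforced without a join — not preserved.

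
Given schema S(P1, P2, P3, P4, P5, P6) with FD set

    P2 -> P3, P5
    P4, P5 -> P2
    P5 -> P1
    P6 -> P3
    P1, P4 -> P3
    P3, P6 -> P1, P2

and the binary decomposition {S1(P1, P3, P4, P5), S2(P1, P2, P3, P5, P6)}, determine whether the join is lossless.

No

Common attributes: S1 ∩ S2 = {P1, P3, P5}.
No dependency enlarges {P1, P3, P5}, so (P1, P3, P5)⁺ = {P1, P3, P5}.
The closure contains neither all of S1 = {P1, P3, P4, P5} nor all of S2 = {P1, P2, P3, P5, P6}, so the common attributes are not a superkey of either fragment. The join is lossy.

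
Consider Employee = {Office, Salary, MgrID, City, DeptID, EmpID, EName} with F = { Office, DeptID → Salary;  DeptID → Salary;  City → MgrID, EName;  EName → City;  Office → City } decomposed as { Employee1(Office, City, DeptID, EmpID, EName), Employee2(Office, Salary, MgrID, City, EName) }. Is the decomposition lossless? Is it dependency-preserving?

lossy and not dependency-preserving

Lossless test: (Office, City, EName)⁺ = {Office, MgrID, City, EName}, which is a superkey of neither fragment — lossy.
Dependency preservation: the restricted closure of {Office, DeptID} across the fragments never reaches {Salary}, so Office, DeptID → Salary cannot be enforced without a join — not preserved.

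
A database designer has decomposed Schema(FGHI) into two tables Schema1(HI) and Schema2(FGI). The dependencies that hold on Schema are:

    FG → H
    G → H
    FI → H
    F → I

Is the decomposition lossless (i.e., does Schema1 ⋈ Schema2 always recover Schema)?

No

Common attributes: Schema1 ∩ Schema2 = {I}.
No dependency enlarges {I}, so (I)⁺ = {I}.
The closure contains neither all of Schema1 = {HI} nor all of Schema2 = {FGI}, so the common attributes are not a superkey of either fragment. The join is lossy.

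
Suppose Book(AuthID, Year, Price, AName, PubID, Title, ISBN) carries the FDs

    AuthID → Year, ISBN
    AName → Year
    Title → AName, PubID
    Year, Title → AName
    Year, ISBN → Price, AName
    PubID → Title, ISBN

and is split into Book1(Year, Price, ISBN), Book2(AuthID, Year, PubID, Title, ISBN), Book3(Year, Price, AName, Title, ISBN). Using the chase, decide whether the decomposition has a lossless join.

Chase test. Columns are AuthID, Year, Price, AName, PubID, Title, ISBN; row i has aⱼ where attribute j ∈ Booki, else bᵢⱼ.
Initial tableau (one row per fragment):
  row 1: b11 a2 a3 b14 b15 b16 a7
  row 2: a1 a2 b23 b24 a5 a6 a7
  row 3: b31 a2 a3 a4 b35 a6 a7
Rows 2 and 3 agree on Title; apply Title→AName, PubID and equate their AName, PubID entries.
Rows 1 and 2 agree on Year, ISBN; apply Year, ISBN→Price, AName and equate their Price, AName entries.
Row 2 is now all distinguished symbols — the join is lossless.

Yes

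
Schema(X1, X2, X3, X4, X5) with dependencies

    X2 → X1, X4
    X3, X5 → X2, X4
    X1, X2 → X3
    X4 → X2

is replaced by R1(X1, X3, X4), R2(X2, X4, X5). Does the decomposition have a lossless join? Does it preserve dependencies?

lossless but not dependency-preserving

Lossless test: (X4)⁺ = {X1, X2, X3, X4}, which contains all of one fragment — lossless.
Dependency preservation: the restricted closure of {X3, X5} across the fragments never reaches {X2, X4}, so X3, X5 → X2, X4 cannot be enforced without a join — not preserved.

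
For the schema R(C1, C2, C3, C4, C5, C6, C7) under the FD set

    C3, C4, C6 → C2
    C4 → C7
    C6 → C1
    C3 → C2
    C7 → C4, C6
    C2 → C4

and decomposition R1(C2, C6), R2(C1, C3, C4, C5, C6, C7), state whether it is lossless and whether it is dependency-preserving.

Lossless test: (C6)⁺ = {C1, C6}, which is a superkey of neither fragment — lossy.
Dependency preservation: the restricted closure of {C3, C4, C6} across the fragments never reaches {C2}, so C3, C4, C6 → C2 cannot be enforced without a join — not preserved.

lossy and not dependency-preserving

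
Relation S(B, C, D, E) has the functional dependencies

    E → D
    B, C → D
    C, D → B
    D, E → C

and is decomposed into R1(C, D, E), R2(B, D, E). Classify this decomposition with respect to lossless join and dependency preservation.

Lossless test: (D, E)⁺ = {B, C, D, E}, which contains all of one fragment — lossless.
Dependency preservation: the restricted closure of {B, C} across the fragments never reaches {D}, so B, C → D cannot be enforced without a join — not preserved.

lossless but not dependency-preserving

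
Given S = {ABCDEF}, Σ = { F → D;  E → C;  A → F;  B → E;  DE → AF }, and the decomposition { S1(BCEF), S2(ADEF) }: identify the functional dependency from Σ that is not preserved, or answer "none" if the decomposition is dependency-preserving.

F → D lies within S2.
E → C lies within S1.
A → F lies within S2.
B → E lies within S1.
DE → AF lies within S2.
Every dependency is enforceable on the fragments, so the decomposition is dependency-preserving.

none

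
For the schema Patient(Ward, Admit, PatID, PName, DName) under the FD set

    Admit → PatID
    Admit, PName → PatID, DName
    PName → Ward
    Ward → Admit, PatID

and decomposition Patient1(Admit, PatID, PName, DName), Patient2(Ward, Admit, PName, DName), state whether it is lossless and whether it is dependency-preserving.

lossless and dependency-preserving

Lossless test: (Admit, PName, DName)⁺ = {Ward, Admit, PatID, PName, DName}, which contains all of one fragment — lossless.
Dependency preservation: Ward → Admit, PatID is not contained in any single fragment, but the restricted closure of its left-hand side across the fragments still reaches the right-hand side; the remaining FDs each lie inside some fragment. All dependencies are preserved.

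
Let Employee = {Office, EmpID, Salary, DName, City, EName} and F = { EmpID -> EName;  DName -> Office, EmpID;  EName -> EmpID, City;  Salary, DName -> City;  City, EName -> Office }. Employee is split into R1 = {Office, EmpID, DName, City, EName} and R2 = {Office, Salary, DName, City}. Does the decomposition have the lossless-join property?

Common attributes: R1 ∩ R2 = {Office, DName, City}.
Closure of {Office, DName, City}: DName → Office, EmpID applies, adding EmpID; EmpID → EName applies, adding EName. So (Office, DName, City)⁺ = {Office, EmpID, DName, City, EName}.
This closure contains every attribute of R1, so R1 ∩ R2 → R1. The join is lossless.

Yes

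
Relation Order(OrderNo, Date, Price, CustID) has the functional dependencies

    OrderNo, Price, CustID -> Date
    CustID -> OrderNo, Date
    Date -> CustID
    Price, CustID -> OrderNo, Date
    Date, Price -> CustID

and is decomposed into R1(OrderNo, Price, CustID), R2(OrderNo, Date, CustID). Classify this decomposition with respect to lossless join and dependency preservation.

lossless and dependency-preserving

Lossless test: (OrderNo, CustID)⁺ = {OrderNo, Date, CustID}, which contains all of one fragment — lossless.
Dependency preservation: OrderNo, Price, CustID → Date; Price, CustID → OrderNo, Date; Date, Price → CustID are not contained in any single fragment, but the restricted closure of each left-hand side across the fragments still reaches the right-hand side; the remaining FDs each lie inside some fragment. All dependencies are preserved.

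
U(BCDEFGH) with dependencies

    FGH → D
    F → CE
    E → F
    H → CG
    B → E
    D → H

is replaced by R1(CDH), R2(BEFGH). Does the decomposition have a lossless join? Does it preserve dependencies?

lossy and not dependency-preserving

Lossless test: (H)⁺ = {CGH}, which is a superkey of neither fragment — lossy.
Dependency preservation: the restricted closure of {FGH} across the fragments never reaches {D}, so FGH → D cannot be enforced without a join — not preserved.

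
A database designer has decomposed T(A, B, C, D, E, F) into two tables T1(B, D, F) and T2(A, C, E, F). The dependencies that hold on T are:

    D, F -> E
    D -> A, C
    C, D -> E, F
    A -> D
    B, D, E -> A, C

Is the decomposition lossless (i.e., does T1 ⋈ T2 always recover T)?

No

Common attributes: T1 ∩ T2 = {F}.
No dependency enlarges {F}, so (F)⁺ = {F}.
The closure contains neither all of T1 = {B, D, F} nor all of T2 = {A, C, E, F}, so the common attributes are not a superkey of either fragment. The join is lossy.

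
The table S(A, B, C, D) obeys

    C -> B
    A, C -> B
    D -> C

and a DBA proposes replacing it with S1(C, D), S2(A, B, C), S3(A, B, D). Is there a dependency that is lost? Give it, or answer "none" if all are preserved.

C → B lies within S2.
A, C → B lies within S2.
D → C lies within S1.
Every dependency is enforceable on the fragments, so the decomposition is dependency-preserving.

none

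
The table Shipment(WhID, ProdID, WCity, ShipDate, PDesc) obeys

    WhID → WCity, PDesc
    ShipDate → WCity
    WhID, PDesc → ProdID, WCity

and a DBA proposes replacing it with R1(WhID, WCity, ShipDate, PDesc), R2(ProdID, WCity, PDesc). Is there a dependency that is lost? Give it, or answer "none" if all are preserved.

WhID, PDesc → ProdID, WCity

Check WhID, PDesc → ProdID, WCity: no single fragment contains all of {WhID, ProdID, WCity, PDesc}, and the restricted closure of {WhID, PDesc} across the fragments never reaches {ProdID, WCity}.
WhID → WCity, PDesc is preserved.
ShipDate → WCity is preserved.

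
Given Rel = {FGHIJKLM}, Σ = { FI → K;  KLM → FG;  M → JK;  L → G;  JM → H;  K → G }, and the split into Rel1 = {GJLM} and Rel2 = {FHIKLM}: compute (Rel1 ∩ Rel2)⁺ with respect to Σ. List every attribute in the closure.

Rel1 ∩ Rel2 = {LM}.
M → JK applies, adding JK
L → G applies, adding G
JM → H applies, adding H
KLM → FG applies, adding F
Closure: {FGHJKLM}.

FGHJKLM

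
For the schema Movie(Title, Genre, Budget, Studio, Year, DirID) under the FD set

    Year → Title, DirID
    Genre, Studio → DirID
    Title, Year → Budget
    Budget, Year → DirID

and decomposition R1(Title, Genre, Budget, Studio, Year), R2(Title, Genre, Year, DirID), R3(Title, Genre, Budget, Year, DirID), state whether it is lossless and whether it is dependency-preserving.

Lossless test (chase): Rows 1 and 2 agree on Year; apply Year→Title, DirID and equate their Title, DirID entries. Rows 1 and 2 agree on Title, Year; apply Title, Year→Budget and equate their Budget entries. Row 1 is now all distinguished symbols — the join is lossless.
Dependency preservation: the restricted closure of {Genre, Studio} across the fragments never reaches {DirID}, so Genre, Studio → DirID cannot be enforced without a join — not preserved.

lossless but not dependency-preserving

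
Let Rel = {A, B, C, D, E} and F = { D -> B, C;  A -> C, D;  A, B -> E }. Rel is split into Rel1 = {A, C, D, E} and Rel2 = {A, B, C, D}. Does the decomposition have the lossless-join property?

Yes

Common attributes: Rel1 ∩ Rel2 = {A, C, D}.
Closure of {A, C, D}: D → B, C applies, adding B; A, B → E applies, adding E. So (A, C, D)⁺ = {A, B, C, D, E}.
This closure contains every attribute of Rel1, so Rel1 ∩ Rel2 → Rel1. The join is lossless.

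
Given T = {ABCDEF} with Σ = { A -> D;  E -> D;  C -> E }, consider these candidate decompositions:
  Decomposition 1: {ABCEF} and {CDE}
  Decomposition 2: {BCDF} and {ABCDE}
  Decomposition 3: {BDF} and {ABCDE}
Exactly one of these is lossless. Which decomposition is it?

Decomposition 1

Decomposition 1: common = {CE}, closure = {CDE} → lossless.
Decomposition 2: common = {BCD}, closure = {BCDE} → lossy.
Decomposition 3: common = {BD}, closure = {BD} → lossy.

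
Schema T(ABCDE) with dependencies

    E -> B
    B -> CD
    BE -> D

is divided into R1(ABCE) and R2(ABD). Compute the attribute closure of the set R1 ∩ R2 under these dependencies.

ABCD

R1 ∩ R2 = {AB}.
B → CD applies, adding CD
Closure: {ABCD}.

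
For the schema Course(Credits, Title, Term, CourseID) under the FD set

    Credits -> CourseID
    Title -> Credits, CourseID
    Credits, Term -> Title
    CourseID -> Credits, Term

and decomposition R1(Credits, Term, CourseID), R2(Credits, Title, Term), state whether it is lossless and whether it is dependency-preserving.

Lossless test: (Credits, Term)⁺ = {Credits, Title, Term, CourseID}, which contains all of one fragment — lossless.
Dependency preservation: Title → Credits, CourseID is not contained in any single fragment, but the restricted closure of its left-hand side across the fragments still reaches the right-hand side; the remaining FDs each lie inside some fragment. All dependencies are preserved.

lossless and dependency-preserving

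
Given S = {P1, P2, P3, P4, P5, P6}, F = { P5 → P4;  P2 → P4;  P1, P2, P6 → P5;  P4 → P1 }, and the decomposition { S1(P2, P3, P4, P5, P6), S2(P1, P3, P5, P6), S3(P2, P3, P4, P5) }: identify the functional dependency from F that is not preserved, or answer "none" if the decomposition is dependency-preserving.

P4 → P1

Check P4 → P1: no single fragment contains all of {P1, P4}, and the restricted closure of {P4} across the fragments never reaches {P1}.
P5 → P4 is preserved.
P2 → P4 is preserved.
P1, P2, P6 → P5 is preserved.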